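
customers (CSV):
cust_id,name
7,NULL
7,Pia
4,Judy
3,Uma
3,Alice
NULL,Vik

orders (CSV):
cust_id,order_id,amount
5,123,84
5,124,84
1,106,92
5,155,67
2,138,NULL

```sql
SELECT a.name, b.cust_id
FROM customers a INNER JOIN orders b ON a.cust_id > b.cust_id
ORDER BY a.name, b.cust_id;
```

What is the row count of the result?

INNER JOIN keeps only pairs where the ON condition holds.
Matching on a.cust_id > b.cust_id. A NULL in a compared column never satisfies the condition.
- cust_id=7: 5 matching b row(s), so 5 row(s) emitted.
- cust_id=7: 5 matching b row(s), so 5 row(s) emitted.
- cust_id=4: 2 matching b row(s), so 2 row(s) emitted.
- cust_id=3: 2 matching b row(s), so 2 row(s) emitted.
- cust_id=3: 2 matching b row(s), so 2 row(s) emitted.
- cust_id=NULL: no matching b row, dropped.
Total: 16 rows.

16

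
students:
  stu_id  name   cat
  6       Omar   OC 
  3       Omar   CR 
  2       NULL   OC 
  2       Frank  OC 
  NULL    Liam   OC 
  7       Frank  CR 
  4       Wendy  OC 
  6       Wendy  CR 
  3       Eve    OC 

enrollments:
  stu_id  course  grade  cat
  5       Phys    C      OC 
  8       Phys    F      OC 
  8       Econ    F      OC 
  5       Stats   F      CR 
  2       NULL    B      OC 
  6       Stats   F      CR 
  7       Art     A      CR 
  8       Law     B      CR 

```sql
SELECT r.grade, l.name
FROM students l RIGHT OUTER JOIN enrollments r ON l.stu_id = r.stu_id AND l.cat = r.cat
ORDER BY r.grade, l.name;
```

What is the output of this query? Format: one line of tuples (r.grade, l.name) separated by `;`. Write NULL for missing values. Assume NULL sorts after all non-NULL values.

RIGHT JOIN keeps every row from `enrollments`; unmatched rows get NULL for `students`'s columns.
Matching on l.stu_id = r.stu_id AND l.cat = r.cat. A NULL in a compared column never satisfies the condition.
- stu_id=6, cat=OC: no matching r row.
- stu_id=3, cat=CR: no matching r row.
- stu_id=2, cat=OC: 1 matching r row(s), so 1 row(s) emitted.
- stu_id=2, cat=OC: 1 matching r row(s), so 1 row(s) emitted.
- stu_id=NULL, cat=OC: no matching r row.
- stu_id=7, cat=CR: 1 matching r row(s), so 1 row(s) emitted.
- stu_id=4, cat=OC: no matching r row.
- stu_id=6, cat=CR: 1 matching r row(s), so 1 row(s) emitted.
- stu_id=3, cat=OC: no matching r row.
- plus 5 unmatched r row(s), each kept with NULL l columns.
After projecting and ordering:
r.grade | l.name
A | Frank
B | Frank
B | NULL
B | NULL
C | NULL
F | Wendy
F | NULL
F | NULL
F | NULL

(A, Frank); (B, Frank); (B, NULL); (B, NULL); (C, NULL); (F, Wendy); (F, NULL); (F, NULL); (F, NULL)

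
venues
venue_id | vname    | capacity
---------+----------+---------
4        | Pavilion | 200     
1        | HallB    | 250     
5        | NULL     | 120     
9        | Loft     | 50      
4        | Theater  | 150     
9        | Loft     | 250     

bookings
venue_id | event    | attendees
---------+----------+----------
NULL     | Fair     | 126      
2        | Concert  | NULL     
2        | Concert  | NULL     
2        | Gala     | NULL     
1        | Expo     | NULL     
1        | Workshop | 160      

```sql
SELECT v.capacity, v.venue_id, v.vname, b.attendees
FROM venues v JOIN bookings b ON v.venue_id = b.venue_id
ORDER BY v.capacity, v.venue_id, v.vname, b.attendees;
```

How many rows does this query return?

INNER JOIN keeps only pairs where the ON condition holds.
Matching on v.venue_id = b.venue_id. A NULL in a compared column never satisfies the condition.
- v row (venue_id=4): no match → dropped.
- v row (venue_id=1): matches 2 b row(s) → 2 output row(s).
- v row (venue_id=5): no match → dropped.
- v row (venue_id=9): no match → dropped.
- v row (venue_id=4): no match → dropped.
- v row (venue_id=9): no match → dropped.
Total: 2 rows.

2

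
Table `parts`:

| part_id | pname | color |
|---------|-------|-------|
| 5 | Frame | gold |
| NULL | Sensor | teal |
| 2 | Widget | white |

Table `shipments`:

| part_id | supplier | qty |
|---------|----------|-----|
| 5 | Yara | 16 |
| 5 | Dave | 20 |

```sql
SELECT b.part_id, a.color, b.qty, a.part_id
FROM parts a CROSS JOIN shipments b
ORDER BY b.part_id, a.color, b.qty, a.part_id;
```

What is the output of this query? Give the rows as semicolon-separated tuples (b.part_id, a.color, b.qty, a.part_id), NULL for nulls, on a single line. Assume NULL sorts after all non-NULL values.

CROSS JOIN pairs every row of `parts` with every row of `shipments`: 3 × 2 = 6 rows.
After projecting and ordering:
b.part_id | a.color | b.qty | a.part_id
5 | gold | 16 | 5
5 | gold | 20 | 5
5 | teal | 16 | NULL
5 | teal | 20 | NULL
5 | white | 16 | 2
5 | white | 20 | 2

(5, gold, 16, 5); (5, gold, 20, 5); (5, teal, 16, NULL); (5, teal, 20, NULL); (5, white, 16, 2); (5, white, 20, 2)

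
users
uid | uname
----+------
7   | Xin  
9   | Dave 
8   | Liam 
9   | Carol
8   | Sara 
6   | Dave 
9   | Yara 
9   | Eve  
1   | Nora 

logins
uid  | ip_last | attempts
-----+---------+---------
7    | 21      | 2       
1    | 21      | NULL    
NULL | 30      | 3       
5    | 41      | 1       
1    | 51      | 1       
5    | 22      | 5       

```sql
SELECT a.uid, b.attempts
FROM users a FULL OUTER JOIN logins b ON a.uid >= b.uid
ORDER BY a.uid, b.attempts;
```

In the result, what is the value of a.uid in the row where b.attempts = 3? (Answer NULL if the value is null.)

NULL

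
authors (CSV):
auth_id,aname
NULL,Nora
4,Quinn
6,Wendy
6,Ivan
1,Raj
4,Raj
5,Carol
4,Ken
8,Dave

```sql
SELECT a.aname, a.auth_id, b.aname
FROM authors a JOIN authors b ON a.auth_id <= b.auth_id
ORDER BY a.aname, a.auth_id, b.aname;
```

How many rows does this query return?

INNER JOIN keeps only pairs where the ON condition holds.
Matching on a.auth_id <= b.auth_id. A NULL in a compared column never satisfies the condition.
- auth_id=NULL: no matching b row, dropped.
- auth_id=4: 7 matching b row(s), so 7 row(s) emitted.
- auth_id=6: 3 matching b row(s), so 3 row(s) emitted.
- auth_id=6: 3 matching b row(s), so 3 row(s) emitted.
- auth_id=1: 8 matching b row(s), so 8 row(s) emitted.
- auth_id=4: 7 matching b row(s), so 7 row(s) emitted.
- auth_id=5: 4 matching b row(s), so 4 row(s) emitted.
- auth_id=4: 7 matching b row(s), so 7 row(s) emitted.
- auth_id=8: 1 matching b row(s), so 1 row(s) emitted.
Total: 40 rows.

40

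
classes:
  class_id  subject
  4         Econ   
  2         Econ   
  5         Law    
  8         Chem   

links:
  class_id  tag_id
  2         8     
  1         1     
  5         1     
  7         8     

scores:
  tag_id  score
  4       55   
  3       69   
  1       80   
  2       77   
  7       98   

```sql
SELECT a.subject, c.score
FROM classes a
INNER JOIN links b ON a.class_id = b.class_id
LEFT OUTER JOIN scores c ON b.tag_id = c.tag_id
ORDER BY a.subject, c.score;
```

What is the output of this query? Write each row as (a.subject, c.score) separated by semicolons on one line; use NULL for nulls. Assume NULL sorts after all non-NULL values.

(Econ, NULL); (Law, 80)

Joins associate left-to-right: classes INNER JOIN links on class_id gives 2 intermediate row(s).
Then LEFT JOIN `scores c` on tag_id: each of those 2 rows is kept; rows whose b.tag_id has no match in c get NULL for c's columns.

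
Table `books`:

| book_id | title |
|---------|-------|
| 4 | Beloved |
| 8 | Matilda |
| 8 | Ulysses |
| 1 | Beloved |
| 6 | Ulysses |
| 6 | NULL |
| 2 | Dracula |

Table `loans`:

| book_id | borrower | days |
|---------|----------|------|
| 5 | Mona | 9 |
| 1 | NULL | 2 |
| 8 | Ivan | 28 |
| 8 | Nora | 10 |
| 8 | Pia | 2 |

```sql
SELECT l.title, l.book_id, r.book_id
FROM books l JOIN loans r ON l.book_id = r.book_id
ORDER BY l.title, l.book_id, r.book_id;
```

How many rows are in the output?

7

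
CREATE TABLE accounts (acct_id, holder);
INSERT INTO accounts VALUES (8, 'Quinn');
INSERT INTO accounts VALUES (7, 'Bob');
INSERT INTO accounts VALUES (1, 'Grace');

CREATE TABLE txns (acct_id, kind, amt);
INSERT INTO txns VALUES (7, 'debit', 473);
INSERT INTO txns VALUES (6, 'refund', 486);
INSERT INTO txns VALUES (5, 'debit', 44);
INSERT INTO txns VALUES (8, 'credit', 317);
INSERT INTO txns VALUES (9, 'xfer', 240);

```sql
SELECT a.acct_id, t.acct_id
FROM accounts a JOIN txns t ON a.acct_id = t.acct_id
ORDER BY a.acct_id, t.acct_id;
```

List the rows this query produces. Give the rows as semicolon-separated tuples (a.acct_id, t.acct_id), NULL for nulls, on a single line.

INNER JOIN keeps only pairs where the ON condition holds.
Matching on a.acct_id = t.acct_id.
Matched pairs: 2.

(7, 7); (8, 8)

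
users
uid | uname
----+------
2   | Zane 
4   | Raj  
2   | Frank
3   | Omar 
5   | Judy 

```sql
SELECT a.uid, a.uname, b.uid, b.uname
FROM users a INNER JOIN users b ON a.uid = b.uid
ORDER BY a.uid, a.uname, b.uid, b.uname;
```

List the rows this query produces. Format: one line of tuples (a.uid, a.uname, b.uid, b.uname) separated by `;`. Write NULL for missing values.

(2, Frank, 2, Frank); (2, Frank, 2, Zane); (2, Zane, 2, Frank); (2, Zane, 2, Zane); (3, Omar, 3, Omar); (4, Raj, 4, Raj); (5, Judy, 5, Judy)

INNER JOIN keeps only pairs where the ON condition holds.
Matching on a.uid = b.uid.
- a row (uid=2): matches 2 b row(s) → 2 output row(s).
- a row (uid=4): matches 1 b row(s) → 1 output row(s).
- a row (uid=2): matches 2 b row(s) → 2 output row(s).
- a row (uid=3): matches 1 b row(s) → 1 output row(s).
- a row (uid=5): matches 1 b row(s) → 1 output row(s).
After projecting and ordering:
a.uid | a.uname | b.uid | b.uname
2 | Frank | 2 | Frank
2 | Frank | 2 | Zane
2 | Zane | 2 | Frank
2 | Zane | 2 | Zane
3 | Omar | 3 | Omar
4 | Raj | 4 | Raj
5 | Judy | 5 | Judy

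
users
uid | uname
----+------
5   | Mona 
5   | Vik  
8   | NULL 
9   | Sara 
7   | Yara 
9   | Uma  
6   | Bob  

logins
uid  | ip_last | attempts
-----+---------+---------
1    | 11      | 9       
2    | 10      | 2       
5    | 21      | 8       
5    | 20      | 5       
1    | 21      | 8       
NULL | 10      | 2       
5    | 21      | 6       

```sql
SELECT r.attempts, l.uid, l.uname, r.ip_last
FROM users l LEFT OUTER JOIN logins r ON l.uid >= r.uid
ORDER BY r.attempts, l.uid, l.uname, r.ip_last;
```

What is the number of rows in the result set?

LEFT JOIN keeps every row from `users`; unmatched rows get NULL for `logins`'s columns.
Matching on l.uid >= r.uid. A NULL in a compared column never satisfies the condition.
- l (uid=5) pairs with 6 row(s) of r.
- l (uid=5) pairs with 6 row(s) of r.
- l (uid=8) pairs with 6 row(s) of r.
- l (uid=9) pairs with 6 row(s) of r.
- l (uid=7) pairs with 6 row(s) of r.
- l (uid=9) pairs with 6 row(s) of r.
- l (uid=6) pairs with 6 row(s) of r.
Total: 42 rows.

42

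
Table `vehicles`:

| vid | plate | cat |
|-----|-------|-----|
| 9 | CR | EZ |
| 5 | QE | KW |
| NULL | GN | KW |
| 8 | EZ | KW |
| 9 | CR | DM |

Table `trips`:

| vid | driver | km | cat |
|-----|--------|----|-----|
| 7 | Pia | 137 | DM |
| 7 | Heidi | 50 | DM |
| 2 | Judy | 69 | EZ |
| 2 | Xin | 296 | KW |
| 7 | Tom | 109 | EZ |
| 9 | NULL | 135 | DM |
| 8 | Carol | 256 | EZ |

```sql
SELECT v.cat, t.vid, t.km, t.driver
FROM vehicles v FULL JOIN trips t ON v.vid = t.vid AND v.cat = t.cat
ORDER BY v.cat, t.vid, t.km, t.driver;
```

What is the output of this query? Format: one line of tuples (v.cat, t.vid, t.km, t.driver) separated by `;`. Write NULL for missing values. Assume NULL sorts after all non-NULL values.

(DM, 9, 135, NULL); (EZ, NULL, NULL, NULL); (KW, NULL, NULL, NULL); (KW, NULL, NULL, NULL); (KW, NULL, NULL, NULL); (NULL, 2, 69, Judy); (NULL, 2, 296, Xin); (NULL, 7, 50, Heidi); (NULL, 7, 109, Tom); (NULL, 7, 137, Pia); (NULL, 8, 256, Carol)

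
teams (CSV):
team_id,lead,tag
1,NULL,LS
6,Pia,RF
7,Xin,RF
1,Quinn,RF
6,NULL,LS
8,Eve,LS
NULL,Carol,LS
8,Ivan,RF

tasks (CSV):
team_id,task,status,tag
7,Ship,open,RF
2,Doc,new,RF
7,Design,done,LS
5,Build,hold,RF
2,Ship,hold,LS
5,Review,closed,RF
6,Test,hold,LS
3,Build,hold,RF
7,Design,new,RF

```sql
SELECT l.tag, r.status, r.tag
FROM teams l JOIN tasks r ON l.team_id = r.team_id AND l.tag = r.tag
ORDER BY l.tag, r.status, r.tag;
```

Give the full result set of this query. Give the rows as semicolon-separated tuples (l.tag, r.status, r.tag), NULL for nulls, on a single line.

(LS, hold, LS); (RF, new, RF); (RF, open, RF)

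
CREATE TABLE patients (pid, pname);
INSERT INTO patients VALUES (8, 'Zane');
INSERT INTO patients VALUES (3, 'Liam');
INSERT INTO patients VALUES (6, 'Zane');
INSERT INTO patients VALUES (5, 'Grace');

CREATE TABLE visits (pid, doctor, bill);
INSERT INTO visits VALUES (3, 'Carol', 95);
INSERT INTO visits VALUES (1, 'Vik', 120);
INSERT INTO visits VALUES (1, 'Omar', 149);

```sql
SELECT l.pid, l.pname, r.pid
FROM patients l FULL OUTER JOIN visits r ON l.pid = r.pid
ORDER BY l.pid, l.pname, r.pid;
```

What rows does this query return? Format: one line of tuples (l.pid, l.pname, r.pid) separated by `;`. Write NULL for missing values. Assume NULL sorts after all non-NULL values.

(3, Liam, 3); (5, Grace, NULL); (6, Zane, NULL); (8, Zane, NULL); (NULL, NULL, 1); (NULL, NULL, 1)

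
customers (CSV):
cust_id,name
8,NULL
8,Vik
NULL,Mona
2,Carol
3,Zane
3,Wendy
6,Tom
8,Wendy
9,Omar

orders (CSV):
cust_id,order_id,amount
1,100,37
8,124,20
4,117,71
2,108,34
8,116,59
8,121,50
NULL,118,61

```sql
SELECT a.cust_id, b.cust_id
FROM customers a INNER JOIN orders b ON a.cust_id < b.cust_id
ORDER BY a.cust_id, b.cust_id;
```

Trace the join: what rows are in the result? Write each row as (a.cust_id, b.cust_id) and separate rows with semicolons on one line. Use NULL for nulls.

(2, 4); (2, 8); (2, 8); (2, 8); (3, 4); (3, 4); (3, 8); (3, 8); (3, 8); (3, 8); (3, 8); (3, 8); (6, 8); (6, 8); (6, 8)

INNER JOIN keeps only pairs where the ON condition holds.
Matching on a.cust_id < b.cust_id. A NULL in a compared column never satisfies the condition.
Matched pairs: 15.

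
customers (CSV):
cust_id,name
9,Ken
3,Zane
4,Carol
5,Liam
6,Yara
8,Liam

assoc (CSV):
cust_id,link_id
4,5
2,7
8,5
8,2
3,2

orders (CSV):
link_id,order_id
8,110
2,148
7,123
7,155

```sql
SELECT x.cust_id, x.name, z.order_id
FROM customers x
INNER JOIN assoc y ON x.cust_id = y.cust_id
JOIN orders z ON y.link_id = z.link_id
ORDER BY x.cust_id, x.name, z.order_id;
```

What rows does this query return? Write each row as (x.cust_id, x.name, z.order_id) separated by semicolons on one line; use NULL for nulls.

(3, Zane, 148); (8, Liam, 148)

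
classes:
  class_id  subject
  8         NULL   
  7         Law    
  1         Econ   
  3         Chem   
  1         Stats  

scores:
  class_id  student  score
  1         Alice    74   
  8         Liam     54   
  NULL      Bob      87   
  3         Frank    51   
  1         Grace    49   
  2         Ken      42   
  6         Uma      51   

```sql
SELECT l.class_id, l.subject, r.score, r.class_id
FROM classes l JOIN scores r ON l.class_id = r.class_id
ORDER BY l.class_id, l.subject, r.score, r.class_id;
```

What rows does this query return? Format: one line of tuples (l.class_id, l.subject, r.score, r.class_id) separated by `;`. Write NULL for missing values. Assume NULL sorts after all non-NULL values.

(1, Econ, 49, 1); (1, Econ, 74, 1); (1, Stats, 49, 1); (1, Stats, 74, 1); (3, Chem, 51, 3); (8, NULL, 54, 8)

INNER JOIN keeps only pairs where the ON condition holds.
Matching on l.class_id = r.class_id. A NULL in a compared column never satisfies the condition.
Matched pairs: 6.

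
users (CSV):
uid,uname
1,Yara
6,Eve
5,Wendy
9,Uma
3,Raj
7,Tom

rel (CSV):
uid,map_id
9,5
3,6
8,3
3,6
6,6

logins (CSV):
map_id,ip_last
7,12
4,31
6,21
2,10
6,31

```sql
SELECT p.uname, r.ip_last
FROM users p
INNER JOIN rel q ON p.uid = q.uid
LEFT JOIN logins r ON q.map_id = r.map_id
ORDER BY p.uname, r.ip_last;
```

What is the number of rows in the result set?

7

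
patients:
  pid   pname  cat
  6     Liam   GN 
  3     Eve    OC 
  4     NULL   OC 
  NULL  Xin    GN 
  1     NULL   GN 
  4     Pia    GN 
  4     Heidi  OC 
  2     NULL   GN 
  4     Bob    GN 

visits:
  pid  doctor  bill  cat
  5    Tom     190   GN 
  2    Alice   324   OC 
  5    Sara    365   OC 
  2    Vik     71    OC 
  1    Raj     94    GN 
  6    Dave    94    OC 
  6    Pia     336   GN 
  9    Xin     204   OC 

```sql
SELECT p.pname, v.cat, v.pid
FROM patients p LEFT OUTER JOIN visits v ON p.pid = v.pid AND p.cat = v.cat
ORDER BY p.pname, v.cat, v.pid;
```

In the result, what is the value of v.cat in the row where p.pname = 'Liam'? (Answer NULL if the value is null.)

GN

LEFT JOIN keeps every row from `patients`; unmatched rows get NULL for `visits`'s columns.
Matching on p.pid = v.pid AND p.cat = v.cat. A NULL in a compared column never satisfies the condition.
- p[0] pid=6, cat=GN → 1 match(es) in v → 1 row(s).
- p[1] pid=3, cat=OC → no match; kept with NULLs on the v side.
- p[2] pid=4, cat=OC → no match; kept with NULLs on the v side.
- p[3] pid=NULL, cat=GN → no match; kept with NULLs on the v side.
- p[4] pid=1, cat=GN → 1 match(es) in v → 1 row(s).
- p[5] pid=4, cat=GN → no match; kept with NULLs on the v side.
- p[6] pid=4, cat=OC → no match; kept with NULLs on the v side.
- p[7] pid=2, cat=GN → no match; kept with NULLs on the v side.
- p[8] pid=4, cat=GN → no match; kept with NULLs on the v side.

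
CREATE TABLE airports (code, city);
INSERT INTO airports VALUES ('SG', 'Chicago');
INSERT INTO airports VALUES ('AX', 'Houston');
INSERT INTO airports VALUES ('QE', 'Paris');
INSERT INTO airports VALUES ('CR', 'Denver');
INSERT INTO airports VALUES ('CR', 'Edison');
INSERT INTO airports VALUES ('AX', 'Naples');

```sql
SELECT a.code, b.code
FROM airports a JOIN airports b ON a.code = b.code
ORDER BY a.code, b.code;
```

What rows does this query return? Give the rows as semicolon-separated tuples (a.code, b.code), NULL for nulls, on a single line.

(AX, AX); (AX, AX); (AX, AX); (AX, AX); (CR, CR); (CR, CR); (CR, CR); (CR, CR); (QE, QE); (SG, SG)

INNER JOIN keeps only pairs where the ON condition holds.
Matching on a.code = b.code.
- a row (code=SG): matches 1 b row(s) → 1 output row(s).
- a row (code=AX): matches 2 b row(s) → 2 output row(s).
- a row (code=QE): matches 1 b row(s) → 1 output row(s).
- a row (code=CR): matches 2 b row(s) → 2 output row(s).
- a row (code=CR): matches 2 b row(s) → 2 output row(s).
- a row (code=AX): matches 2 b row(s) → 2 output row(s).
After projecting and ordering:
a.code | b.code
AX | AX
AX | AX
AX | AX
AX | AX
CR | CR
CR | CR
CR | CR
CR | CR
QE | QE
SG | SG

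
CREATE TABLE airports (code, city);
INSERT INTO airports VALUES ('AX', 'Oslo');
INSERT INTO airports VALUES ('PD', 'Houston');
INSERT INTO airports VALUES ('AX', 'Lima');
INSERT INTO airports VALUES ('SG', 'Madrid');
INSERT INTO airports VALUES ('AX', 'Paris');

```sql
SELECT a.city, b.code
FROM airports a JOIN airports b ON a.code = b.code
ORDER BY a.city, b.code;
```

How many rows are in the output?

11

INNER JOIN keeps only pairs where the ON condition holds.
Matching on a.code = b.code.
- code=AX: 3 matching b row(s), so 3 row(s) emitted.
- code=PD: 1 matching b row(s), so 1 row(s) emitted.
- code=AX: 3 matching b row(s), so 3 row(s) emitted.
- code=SG: 1 matching b row(s), so 1 row(s) emitted.
- code=AX: 3 matching b row(s), so 3 row(s) emitted.
Total: 11 rows.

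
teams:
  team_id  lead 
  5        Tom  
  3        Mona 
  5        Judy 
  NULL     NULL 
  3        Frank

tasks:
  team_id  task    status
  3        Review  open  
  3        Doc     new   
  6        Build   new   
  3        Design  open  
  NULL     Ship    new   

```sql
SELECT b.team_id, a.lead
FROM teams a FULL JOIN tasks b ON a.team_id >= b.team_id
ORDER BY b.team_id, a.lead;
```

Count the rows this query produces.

FULL OUTER JOIN keeps every row from both sides; unmatched rows get NULL for the other side's columns.
Matching on a.team_id >= b.team_id. A NULL in a compared column never satisfies the condition.
- a (team_id=5) pairs with 3 row(s) of b.
- a (team_id=3) pairs with 3 row(s) of b.
- a (team_id=5) pairs with 3 row(s) of b.
- a (team_id=NULL) has no partner → padded with NULL.
- a (team_id=3) pairs with 3 row(s) of b.
- plus 2 unmatched b row(s), each kept with NULL a columns.
Total: 12 matched + 3 padded = 15 rows.

15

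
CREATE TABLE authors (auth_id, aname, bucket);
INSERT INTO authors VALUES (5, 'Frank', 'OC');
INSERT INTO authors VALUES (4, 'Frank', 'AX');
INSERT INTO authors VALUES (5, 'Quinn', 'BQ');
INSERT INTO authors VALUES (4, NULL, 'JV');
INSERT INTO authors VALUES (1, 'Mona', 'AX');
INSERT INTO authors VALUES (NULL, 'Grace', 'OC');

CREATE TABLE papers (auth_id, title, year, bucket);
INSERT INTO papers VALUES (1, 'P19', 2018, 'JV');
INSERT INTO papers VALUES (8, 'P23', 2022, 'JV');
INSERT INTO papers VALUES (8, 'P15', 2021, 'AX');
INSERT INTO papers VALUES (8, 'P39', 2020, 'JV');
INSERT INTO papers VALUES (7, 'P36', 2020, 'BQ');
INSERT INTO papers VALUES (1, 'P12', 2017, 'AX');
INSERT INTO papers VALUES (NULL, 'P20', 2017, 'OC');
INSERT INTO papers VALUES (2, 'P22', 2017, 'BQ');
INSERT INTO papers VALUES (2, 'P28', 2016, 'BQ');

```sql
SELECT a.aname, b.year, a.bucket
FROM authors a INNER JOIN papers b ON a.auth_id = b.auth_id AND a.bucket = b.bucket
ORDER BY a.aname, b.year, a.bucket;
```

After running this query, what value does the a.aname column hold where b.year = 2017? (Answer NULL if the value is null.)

Mona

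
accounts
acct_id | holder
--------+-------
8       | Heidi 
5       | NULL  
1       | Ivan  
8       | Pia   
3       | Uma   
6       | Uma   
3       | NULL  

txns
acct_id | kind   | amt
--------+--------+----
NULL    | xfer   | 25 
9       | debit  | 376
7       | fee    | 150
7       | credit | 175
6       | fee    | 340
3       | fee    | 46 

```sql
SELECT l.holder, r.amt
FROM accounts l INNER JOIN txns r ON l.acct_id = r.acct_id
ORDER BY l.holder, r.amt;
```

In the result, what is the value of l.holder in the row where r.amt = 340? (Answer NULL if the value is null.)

Uma

INNER JOIN keeps only pairs where the ON condition holds.
Matching on l.acct_id = r.acct_id. A NULL in a compared column never satisfies the condition.
- l[0] acct_id=8 → no match; dropped.
- l[1] acct_id=5 → no match; dropped.
- l[2] acct_id=1 → no match; dropped.
- l[3] acct_id=8 → no match; dropped.
- l[4] acct_id=3 → 1 match(es) in r → 1 row(s).
- l[5] acct_id=6 → 1 match(es) in r → 1 row(s).
- l[6] acct_id=3 → 1 match(es) in r → 1 row(s).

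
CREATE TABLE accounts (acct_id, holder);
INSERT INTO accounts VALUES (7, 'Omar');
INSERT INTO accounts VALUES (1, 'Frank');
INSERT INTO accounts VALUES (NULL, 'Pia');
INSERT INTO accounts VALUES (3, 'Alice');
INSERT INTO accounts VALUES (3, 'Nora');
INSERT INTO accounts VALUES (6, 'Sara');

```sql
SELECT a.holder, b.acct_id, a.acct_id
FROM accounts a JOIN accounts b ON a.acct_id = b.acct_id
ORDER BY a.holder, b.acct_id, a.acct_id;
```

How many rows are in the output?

7

INNER JOIN keeps only pairs where the ON condition holds.
Matching on a.acct_id = b.acct_id. A NULL in a compared column never satisfies the condition.
Matched pairs: 7.
Total: 7 rows.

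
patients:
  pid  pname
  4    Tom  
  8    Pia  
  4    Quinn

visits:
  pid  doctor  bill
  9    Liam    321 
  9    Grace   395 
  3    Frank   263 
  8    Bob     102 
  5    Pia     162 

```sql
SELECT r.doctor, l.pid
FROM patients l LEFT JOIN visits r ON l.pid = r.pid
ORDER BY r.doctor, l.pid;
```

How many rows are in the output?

LEFT JOIN keeps every row from `patients`; unmatched rows get NULL for `visits`'s columns.
Matching on l.pid = r.pid.
- l (pid=4) has no partner → padded with NULL.
- l (pid=8) pairs with 1 row(s) of r.
- l (pid=4) has no partner → padded with NULL.
Total: 1 matched + 2 padded = 3 rows.

3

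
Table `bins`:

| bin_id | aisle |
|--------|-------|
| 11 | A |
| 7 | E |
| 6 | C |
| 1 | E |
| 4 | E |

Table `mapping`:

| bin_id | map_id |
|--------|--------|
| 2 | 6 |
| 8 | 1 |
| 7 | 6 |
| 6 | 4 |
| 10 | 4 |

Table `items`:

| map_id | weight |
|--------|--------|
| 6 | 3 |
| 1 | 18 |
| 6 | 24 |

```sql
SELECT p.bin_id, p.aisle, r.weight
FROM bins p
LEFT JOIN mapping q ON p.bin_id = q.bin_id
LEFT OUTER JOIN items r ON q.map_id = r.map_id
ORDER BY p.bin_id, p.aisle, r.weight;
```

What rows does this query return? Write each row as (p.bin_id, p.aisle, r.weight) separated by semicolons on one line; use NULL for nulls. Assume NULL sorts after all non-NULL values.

Step 1 — p LEFT JOIN q on bin_id → 5 row(s).
Then LEFT JOIN `items r` on map_id: each of those 5 rows is kept; rows whose q.map_id has no match in r get NULL for r's columns.

(1, E, NULL); (4, E, NULL); (6, C, NULL); (7, E, 3); (7, E, 24); (11, A, NULL)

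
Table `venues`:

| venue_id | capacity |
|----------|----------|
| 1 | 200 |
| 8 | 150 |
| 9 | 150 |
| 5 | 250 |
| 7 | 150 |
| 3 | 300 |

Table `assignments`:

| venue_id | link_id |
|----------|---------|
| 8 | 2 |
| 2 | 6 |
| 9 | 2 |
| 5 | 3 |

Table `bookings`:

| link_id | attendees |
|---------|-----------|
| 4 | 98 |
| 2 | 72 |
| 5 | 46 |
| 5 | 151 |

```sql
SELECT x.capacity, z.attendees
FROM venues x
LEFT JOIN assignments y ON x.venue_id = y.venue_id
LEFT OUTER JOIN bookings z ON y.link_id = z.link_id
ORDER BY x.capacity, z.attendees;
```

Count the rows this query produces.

6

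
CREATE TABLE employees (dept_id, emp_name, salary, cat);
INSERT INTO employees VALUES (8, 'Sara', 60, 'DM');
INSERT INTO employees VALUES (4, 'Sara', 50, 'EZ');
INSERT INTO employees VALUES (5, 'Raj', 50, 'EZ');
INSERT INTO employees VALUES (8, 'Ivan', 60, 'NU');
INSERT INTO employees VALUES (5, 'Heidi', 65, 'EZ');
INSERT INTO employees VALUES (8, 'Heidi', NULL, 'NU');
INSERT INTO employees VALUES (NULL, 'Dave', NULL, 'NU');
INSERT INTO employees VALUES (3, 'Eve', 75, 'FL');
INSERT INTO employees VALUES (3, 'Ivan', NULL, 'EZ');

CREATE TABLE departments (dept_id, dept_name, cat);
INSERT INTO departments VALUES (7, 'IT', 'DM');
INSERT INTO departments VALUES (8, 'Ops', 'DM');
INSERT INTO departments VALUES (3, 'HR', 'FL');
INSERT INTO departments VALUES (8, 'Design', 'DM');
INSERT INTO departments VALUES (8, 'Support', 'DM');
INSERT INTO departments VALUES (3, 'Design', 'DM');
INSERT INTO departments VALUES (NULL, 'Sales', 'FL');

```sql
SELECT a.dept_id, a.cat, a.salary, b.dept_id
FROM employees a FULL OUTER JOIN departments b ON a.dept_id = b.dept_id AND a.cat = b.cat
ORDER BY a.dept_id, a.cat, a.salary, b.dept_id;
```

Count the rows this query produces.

14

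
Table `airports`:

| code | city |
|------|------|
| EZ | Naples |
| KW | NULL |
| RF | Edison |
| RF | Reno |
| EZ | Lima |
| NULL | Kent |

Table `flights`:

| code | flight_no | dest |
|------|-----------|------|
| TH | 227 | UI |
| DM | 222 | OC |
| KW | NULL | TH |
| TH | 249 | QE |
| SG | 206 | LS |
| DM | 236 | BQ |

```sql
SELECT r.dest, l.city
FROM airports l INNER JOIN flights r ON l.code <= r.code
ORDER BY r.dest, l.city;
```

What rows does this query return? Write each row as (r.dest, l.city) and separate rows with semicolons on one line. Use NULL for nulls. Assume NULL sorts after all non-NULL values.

INNER JOIN keeps only pairs where the ON condition holds.
Matching on l.code <= r.code. A NULL in a compared column never satisfies the condition.
Matched pairs: 18.

(LS, Edison); (LS, Lima); (LS, Naples); (LS, Reno); (LS, NULL); (QE, Edison); (QE, Lima); (QE, Naples); (QE, Reno); (QE, NULL); (TH, Lima); (TH, Naples); (TH, NULL); (UI, Edison); (UI, Lima); (UI, Naples); (UI, Reno); (UI, NULL)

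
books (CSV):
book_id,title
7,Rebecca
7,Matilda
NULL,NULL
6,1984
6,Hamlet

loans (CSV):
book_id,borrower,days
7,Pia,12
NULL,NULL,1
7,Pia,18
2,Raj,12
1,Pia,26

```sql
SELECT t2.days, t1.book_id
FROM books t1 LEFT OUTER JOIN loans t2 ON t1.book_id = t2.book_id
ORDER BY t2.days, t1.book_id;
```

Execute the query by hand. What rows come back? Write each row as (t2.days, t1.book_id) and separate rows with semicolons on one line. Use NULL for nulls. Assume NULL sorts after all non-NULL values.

(12, 7); (12, 7); (18, 7); (18, 7); (NULL, 6); (NULL, 6); (NULL, NULL)

LEFT JOIN keeps every row from `books`; unmatched rows get NULL for `loans`'s columns.
Matching on t1.book_id = t2.book_id. A NULL in a compared column never satisfies the condition.
- t1 row (book_id=7): matches 2 t2 row(s) → 2 output row(s).
- t1 row (book_id=7): matches 2 t2 row(s) → 2 output row(s).
- t1 row (book_id=NULL): no match → kept, t2 columns NULL.
- t1 row (book_id=6): no match → kept, t2 columns NULL.
- t1 row (book_id=6): no match → kept, t2 columns NULL.
After projecting and ordering:
t2.days | t1.book_id
12 | 7
12 | 7
18 | 7
18 | 7
NULL | 6
NULL | 6
NULL | NULL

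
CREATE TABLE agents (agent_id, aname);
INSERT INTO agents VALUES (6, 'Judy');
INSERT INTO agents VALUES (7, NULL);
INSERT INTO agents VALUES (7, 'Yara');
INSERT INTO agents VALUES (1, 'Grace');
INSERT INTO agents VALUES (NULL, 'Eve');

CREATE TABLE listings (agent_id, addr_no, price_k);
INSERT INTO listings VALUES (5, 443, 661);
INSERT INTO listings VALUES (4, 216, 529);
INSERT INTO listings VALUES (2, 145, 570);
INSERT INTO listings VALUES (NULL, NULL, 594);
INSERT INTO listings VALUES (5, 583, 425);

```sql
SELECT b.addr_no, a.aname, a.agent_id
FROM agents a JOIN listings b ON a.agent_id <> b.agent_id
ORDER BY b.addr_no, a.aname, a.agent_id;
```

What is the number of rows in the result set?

INNER JOIN keeps only pairs where the ON condition holds.
Matching on a.agent_id <> b.agent_id. A NULL in a compared column never satisfies the condition.
- a[0] agent_id=6 → 4 match(es) in b → 4 row(s).
- a[1] agent_id=7 → 4 match(es) in b → 4 row(s).
- a[2] agent_id=7 → 4 match(es) in b → 4 row(s).
- a[3] agent_id=1 → 4 match(es) in b → 4 row(s).
- a[4] agent_id=NULL → no match; dropped.
Total: 16 rows.

16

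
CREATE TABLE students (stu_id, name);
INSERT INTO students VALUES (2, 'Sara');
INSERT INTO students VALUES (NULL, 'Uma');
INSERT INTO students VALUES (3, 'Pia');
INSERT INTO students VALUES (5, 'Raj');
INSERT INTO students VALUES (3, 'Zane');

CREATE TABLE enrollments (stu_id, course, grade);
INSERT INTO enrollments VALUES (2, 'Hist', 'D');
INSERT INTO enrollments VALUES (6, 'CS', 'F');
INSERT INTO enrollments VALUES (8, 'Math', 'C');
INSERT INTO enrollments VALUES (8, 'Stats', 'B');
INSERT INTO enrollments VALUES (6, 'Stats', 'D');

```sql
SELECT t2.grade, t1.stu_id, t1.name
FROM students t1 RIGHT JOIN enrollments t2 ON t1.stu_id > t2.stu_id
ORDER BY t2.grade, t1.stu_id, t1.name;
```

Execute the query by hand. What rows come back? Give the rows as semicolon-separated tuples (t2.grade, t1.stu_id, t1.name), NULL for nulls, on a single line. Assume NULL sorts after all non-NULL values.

(B, NULL, NULL); (C, NULL, NULL); (D, 3, Pia); (D, 3, Zane); (D, 5, Raj); (D, NULL, NULL); (F, NULL, NULL)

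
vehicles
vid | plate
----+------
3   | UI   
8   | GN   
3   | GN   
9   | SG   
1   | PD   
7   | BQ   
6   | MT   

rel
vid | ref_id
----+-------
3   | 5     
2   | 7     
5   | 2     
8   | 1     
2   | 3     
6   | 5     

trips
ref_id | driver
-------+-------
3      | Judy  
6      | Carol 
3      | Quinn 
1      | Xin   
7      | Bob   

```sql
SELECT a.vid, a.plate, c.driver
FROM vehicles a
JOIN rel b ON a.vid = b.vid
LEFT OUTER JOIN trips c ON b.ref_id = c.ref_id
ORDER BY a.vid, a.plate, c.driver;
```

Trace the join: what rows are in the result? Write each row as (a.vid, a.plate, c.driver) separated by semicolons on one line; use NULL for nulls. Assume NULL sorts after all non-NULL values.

Evaluate left to right. First `vehicles a INNER JOIN rel b` on vid: 4 row(s).
Then LEFT JOIN `trips c` on ref_id: each of those 4 rows is kept; rows whose b.ref_id has no match in c get NULL for c's columns.

(3, GN, NULL); (3, UI, NULL); (6, MT, NULL); (8, GN, Xin)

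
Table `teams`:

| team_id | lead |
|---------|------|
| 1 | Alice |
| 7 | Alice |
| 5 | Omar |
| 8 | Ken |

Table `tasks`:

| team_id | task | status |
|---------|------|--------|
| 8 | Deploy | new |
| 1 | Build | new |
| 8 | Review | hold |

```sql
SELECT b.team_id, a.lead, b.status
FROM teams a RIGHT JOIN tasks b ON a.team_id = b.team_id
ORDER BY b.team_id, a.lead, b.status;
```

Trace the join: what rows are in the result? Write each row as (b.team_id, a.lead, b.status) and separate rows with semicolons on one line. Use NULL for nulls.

RIGHT JOIN keeps every row from `tasks`; unmatched rows get NULL for `teams`'s columns.
Matching on a.team_id = b.team_id.
Matched pairs: 3; unmatched b rows kept: 0.

(1, Alice, new); (8, Ken, hold); (8, Ken, new)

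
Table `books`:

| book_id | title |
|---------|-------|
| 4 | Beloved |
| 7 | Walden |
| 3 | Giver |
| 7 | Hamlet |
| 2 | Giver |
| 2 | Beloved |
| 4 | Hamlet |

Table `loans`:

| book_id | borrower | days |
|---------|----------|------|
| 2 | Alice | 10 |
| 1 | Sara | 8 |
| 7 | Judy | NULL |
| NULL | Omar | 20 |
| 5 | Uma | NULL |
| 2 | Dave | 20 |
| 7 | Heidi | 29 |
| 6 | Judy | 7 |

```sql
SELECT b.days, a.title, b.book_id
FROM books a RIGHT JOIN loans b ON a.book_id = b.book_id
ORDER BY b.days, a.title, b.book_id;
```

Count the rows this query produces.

RIGHT JOIN keeps every row from `loans`; unmatched rows get NULL for `books`'s columns.
Matching on a.book_id = b.book_id. A NULL in a compared column never satisfies the condition.
Matched pairs: 8; unmatched b rows kept: 4.
Total: 8 matched + 4 padded = 12 rows.

12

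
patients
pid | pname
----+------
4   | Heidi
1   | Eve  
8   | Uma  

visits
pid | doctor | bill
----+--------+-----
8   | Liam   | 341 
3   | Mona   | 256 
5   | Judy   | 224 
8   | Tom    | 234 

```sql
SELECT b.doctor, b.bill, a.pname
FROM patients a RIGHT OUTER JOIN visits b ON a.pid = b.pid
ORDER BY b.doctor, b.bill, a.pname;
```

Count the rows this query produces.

RIGHT JOIN keeps every row from `visits`; unmatched rows get NULL for `patients`'s columns.
Matching on a.pid = b.pid.
- a row (pid=4): no match.
- a row (pid=1): no match.
- a row (pid=8): matches 2 b row(s) → 2 output row(s).
- 2 b row(s) had no a match → kept, a columns NULL.
Total: 2 matched + 2 padded = 4 rows.

4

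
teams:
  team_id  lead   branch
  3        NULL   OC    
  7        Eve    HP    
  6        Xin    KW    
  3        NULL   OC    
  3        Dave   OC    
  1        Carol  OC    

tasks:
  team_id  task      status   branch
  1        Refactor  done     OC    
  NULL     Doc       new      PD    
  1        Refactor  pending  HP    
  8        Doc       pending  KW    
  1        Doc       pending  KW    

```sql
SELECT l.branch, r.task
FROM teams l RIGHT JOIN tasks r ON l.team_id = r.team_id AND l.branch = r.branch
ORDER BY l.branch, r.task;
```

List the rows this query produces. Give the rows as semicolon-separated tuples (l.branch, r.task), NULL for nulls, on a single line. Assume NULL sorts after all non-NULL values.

RIGHT JOIN keeps every row from `tasks`; unmatched rows get NULL for `teams`'s columns.
Matching on l.team_id = r.team_id AND l.branch = r.branch. A NULL in a compared column never satisfies the condition.
Matched pairs: 1; unmatched r rows kept: 4.

(OC, Refactor); (NULL, Doc); (NULL, Doc); (NULL, Doc); (NULL, Refactor)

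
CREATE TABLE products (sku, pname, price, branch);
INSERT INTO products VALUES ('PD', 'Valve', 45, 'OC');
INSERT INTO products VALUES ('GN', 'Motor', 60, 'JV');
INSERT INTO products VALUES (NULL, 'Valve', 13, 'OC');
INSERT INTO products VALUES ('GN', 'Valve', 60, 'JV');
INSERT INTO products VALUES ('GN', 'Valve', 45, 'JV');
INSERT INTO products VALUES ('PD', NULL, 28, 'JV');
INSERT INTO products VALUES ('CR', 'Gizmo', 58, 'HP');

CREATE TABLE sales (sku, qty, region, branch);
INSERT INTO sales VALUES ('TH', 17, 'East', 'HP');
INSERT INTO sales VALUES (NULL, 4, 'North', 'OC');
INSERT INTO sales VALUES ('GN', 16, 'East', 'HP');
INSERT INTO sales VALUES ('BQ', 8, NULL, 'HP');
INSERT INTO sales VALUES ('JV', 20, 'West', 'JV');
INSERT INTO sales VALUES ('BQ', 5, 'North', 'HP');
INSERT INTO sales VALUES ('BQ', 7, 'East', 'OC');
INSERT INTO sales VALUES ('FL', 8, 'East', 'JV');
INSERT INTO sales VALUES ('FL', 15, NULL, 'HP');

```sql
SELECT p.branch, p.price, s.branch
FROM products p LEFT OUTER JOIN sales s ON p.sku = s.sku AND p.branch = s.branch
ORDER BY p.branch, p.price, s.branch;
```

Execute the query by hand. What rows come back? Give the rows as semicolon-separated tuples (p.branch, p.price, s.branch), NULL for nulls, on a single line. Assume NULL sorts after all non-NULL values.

LEFT JOIN keeps every row from `products`; unmatched rows get NULL for `sales`'s columns.
Matching on p.sku = s.sku AND p.branch = s.branch. A NULL in a compared column never satisfies the condition.
- p[0] sku=PD, branch=OC → no match; kept with NULLs on the s side.
- p[1] sku=GN, branch=JV → no match; kept with NULLs on the s side.
- p[2] sku=NULL, branch=OC → no match; kept with NULLs on the s side.
- p[3] sku=GN, branch=JV → no match; kept with NULLs on the s side.
- p[4] sku=GN, branch=JV → no match; kept with NULLs on the s side.
- p[5] sku=PD, branch=JV → no match; kept with NULLs on the s side.
- p[6] sku=CR, branch=HP → no match; kept with NULLs on the s side.
After projecting and ordering:
p.branch | p.price | s.branch
HP | 58 | NULL
JV | 28 | NULL
JV | 45 | NULL
JV | 60 | NULL
JV | 60 | NULL
OC | 13 | NULL
OC | 45 | NULL

(HP, 58, NULL); (JV, 28, NULL); (JV, 45, NULL); (JV, 60, NULL); (JV, 60, NULL); (OC, 13, NULL); (OC, 45, NULL)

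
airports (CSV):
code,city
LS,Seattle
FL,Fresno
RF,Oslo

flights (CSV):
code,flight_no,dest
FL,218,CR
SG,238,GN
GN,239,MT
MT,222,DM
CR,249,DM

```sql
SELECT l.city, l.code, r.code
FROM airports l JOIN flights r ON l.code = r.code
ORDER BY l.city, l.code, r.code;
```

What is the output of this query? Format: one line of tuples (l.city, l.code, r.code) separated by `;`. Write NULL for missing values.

INNER JOIN keeps only pairs where the ON condition holds.
Matching on l.code = r.code.
Matched pairs: 1.

(Fresno, FL, FL)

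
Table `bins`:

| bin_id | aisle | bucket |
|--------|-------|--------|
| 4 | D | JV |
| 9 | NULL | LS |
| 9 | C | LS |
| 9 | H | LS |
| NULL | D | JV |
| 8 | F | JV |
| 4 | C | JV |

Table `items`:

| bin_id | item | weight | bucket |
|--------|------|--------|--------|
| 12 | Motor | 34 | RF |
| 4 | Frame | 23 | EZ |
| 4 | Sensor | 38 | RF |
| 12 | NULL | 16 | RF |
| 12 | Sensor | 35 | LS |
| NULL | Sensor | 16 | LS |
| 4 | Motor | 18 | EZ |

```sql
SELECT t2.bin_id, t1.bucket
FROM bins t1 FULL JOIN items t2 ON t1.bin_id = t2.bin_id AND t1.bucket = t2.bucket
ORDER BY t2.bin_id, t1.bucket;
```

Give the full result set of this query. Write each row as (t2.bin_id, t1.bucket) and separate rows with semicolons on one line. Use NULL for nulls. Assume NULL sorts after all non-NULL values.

FULL OUTER JOIN keeps every row from both sides; unmatched rows get NULL for the other side's columns.
Matching on t1.bin_id = t2.bin_id AND t1.bucket = t2.bucket. A NULL in a compared column never satisfies the condition.
- bin_id=4, bucket=JV: no t2 row matches, row kept with t2 columns NULL.
- bin_id=9, bucket=LS: no t2 row matches, row kept with t2 columns NULL.
- bin_id=9, bucket=LS: no t2 row matches, row kept with t2 columns NULL.
- bin_id=9, bucket=LS: no t2 row matches, row kept with t2 columns NULL.
- bin_id=NULL, bucket=JV: no t2 row matches, row kept with t2 columns NULL.
- bin_id=8, bucket=JV: no t2 row matches, row kept with t2 columns NULL.
- bin_id=4, bucket=JV: no t2 row matches, row kept with t2 columns NULL.
- 7 t2 row(s) had no t1 match → kept, t1 columns NULL.

(4, NULL); (4, NULL); (4, NULL); (12, NULL); (12, NULL); (12, NULL); (NULL, JV); (NULL, JV); (NULL, JV); (NULL, JV); (NULL, LS); (NULL, LS); (NULL, LS); (NULL, NULL)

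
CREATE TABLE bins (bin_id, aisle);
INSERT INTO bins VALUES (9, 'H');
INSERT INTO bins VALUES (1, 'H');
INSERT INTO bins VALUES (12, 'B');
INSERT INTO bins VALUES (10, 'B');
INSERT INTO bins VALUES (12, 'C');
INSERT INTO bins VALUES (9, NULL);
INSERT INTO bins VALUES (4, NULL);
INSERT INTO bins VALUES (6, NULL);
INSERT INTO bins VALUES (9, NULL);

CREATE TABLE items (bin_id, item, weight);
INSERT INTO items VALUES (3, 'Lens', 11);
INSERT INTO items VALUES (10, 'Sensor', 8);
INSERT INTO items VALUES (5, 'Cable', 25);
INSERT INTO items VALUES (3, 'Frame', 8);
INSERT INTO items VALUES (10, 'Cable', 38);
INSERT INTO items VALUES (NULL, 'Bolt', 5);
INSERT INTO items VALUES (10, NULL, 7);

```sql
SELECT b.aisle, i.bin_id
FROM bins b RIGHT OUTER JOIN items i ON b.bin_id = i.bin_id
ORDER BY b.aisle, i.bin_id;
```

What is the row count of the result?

RIGHT JOIN keeps every row from `items`; unmatched rows get NULL for `bins`'s columns.
Matching on b.bin_id = i.bin_id. A NULL in a compared column never satisfies the condition.
Matched pairs: 3; unmatched i rows kept: 4.
Total: 3 matched + 4 padded = 7 rows.

7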